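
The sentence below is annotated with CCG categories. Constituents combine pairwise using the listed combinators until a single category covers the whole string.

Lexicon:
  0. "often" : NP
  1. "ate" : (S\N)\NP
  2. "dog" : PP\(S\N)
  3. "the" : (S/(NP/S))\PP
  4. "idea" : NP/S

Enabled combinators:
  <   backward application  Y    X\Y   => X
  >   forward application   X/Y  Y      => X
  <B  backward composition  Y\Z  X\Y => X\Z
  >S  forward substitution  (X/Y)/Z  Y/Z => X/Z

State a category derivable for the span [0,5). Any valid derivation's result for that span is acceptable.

S

[0,5] S   >
  [0,4] S/(NP/S)   <
    [0,3] PP   <
      [0,1] "often" : NP
      [1,3] PP\NP   <B
        [1,2] "ate" : (S\N)\NP
        [2,3] "dog" : PP\(S\N)
    [3,4] "the" : (S/(NP/S))\PP
  [4,5] "idea" : NP/S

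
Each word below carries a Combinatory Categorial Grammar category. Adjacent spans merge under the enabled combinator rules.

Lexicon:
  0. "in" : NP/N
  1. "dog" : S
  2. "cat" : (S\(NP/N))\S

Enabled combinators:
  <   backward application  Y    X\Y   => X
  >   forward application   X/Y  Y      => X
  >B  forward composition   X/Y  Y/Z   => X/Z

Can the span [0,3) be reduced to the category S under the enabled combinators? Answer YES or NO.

[0,3] S   <
  [0,1] "in" : NP/N
  [1,3] S\(NP/N)   <
    [1,2] "dog" : S
    [2,3] "cat" : (S\(NP/N))\S

YES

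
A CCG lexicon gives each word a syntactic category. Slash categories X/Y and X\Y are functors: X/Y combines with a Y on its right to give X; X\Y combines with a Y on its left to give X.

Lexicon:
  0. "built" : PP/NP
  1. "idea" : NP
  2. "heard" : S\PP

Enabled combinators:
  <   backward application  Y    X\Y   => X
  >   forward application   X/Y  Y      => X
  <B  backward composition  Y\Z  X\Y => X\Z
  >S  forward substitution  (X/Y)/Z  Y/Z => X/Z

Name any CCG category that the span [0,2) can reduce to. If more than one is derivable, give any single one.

PP

[0,3] S   <
  [0,2] PP   >
    [0,1] "built" : PP/NP
    [1,2] "idea" : NP
  [2,3] "heard" : S\PP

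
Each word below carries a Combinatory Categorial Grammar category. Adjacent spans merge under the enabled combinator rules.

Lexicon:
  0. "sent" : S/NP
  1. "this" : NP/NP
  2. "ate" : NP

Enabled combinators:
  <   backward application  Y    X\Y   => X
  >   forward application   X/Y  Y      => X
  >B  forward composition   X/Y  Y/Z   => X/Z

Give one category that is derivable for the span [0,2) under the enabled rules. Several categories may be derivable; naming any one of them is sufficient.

S/NP

[0,3] S   >
  [0,2] S/NP   >B
    [0,1] "sent" : S/NP
    [1,2] "this" : NP/NP
  [2,3] "ate" : NP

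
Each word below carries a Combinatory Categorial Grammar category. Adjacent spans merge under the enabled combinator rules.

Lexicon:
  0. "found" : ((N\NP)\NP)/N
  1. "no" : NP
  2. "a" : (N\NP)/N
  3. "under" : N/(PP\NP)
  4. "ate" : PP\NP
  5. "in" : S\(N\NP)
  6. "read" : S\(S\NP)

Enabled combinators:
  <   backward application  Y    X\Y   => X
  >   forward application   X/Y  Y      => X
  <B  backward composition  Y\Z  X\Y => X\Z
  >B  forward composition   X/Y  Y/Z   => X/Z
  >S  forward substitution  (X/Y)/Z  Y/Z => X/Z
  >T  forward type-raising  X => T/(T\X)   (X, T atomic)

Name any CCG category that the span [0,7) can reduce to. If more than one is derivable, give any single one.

S

[0,7] S   <
  [0,6] S\NP   <B
    [0,5] (N\NP)\NP   >
      [0,1] "found" : ((N\NP)\NP)/N
      [1,5] N   <
        [1,2] "no" : NP
        [2,5] N\NP   >
          [2,3] "a" : (N\NP)/N
          [3,5] N   >
            [3,4] "under" : N/(PP\NP)
            [4,5] "ate" : PP\NP
    [5,6] "in" : S\(N\NP)
  [6,7] "read" : S\(S\NP)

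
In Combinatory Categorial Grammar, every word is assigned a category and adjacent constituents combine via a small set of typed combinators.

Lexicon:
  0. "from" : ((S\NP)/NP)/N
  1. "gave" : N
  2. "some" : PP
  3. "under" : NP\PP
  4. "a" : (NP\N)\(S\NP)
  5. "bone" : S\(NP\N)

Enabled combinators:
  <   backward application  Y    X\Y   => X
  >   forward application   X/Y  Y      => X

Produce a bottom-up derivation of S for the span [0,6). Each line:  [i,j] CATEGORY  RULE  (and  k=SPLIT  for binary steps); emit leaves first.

[0,1] ((S\NP)/NP)/N  lex  "from"
[1,2] N  lex  "gave"
[0,2] (S\NP)/NP  >  k=1
[2,3] PP  lex  "some"
[3,4] NP\PP  lex  "under"
[2,4] NP  <  k=3
[0,4] S\NP  >  k=2
[4,5] (NP\N)\(S\NP)  lex  "a"
[0,5] NP\N  <  k=4
[5,6] S\(NP\N)  lex  "bone"
[0,6] S  <  k=5

[0,6] S   <
  [0,5] NP\N   <
    [0,4] S\NP   >
      [0,2] (S\NP)/NP   >
        [0,1] "from" : ((S\NP)/NP)/N
        [1,2] "gave" : N
      [2,4] NP   <
        [2,3] "some" : PP
        [3,4] "under" : NP\PP
    [4,5] "a" : (NP\N)\(S\NP)
  [5,6] "bone" : S\(NP\N)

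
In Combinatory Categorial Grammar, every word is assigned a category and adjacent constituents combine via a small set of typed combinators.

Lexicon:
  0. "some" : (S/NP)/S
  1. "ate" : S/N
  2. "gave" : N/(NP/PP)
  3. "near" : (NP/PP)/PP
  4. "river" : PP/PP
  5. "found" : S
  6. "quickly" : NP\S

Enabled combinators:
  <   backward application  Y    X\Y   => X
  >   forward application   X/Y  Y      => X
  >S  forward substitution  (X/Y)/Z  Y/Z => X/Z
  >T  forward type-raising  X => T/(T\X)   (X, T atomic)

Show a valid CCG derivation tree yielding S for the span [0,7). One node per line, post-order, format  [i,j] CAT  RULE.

[0,7] S   >
  [0,5] S/NP   >
    [0,1] "some" : (S/NP)/S
    [1,5] S   >
      [1,2] "ate" : S/N
      [2,5] N   >
        [2,3] "gave" : N/(NP/PP)
        [3,5] NP/PP   >S
          [3,4] "near" : (NP/PP)/PP
          [4,5] "river" : PP/PP
  [5,7] NP   <
    [5,6] "found" : S
    [6,7] "quickly" : NP\S

[0,1] (S/NP)/S  lex  "some"
[1,2] S/N  lex  "ate"
[2,3] N/(NP/PP)  lex  "gave"
[3,4] (NP/PP)/PP  lex  "near"
[4,5] PP/PP  lex  "river"
[3,5] NP/PP  >S  k=4
[2,5] N  >  k=3
[1,5] S  >  k=2
[0,5] S/NP  >  k=1
[5,6] S  lex  "found"
[6,7] NP\S  lex  "quickly"
[5,7] NP  <  k=6
[0,7] S  >  k=5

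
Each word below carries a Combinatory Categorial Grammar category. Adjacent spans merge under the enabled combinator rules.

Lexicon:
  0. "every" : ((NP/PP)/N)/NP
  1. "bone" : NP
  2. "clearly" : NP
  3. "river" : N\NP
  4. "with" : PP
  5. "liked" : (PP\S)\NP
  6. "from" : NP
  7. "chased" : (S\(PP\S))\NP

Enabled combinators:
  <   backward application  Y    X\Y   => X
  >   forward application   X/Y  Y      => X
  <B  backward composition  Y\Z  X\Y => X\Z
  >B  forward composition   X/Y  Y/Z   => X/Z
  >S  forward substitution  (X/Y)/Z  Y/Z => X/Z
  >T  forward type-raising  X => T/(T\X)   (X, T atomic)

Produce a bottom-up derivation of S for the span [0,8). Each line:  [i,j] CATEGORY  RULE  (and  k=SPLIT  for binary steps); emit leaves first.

[0,1] ((NP/PP)/N)/NP  lex  "every"
[1,2] NP  lex  "bone"
[0,2] (NP/PP)/N  >  k=1
[2,3] NP  lex  "clearly"
[2,3] N/(N\NP)  >T
[3,4] N\NP  lex  "river"
[2,4] N  >  k=3
[0,4] NP/PP  >  k=2
[4,5] PP  lex  "with"
[0,5] NP  >  k=4
[5,6] (PP\S)\NP  lex  "liked"
[0,6] PP\S  <  k=5
[6,7] NP  lex  "from"
[7,8] (S\(PP\S))\NP  lex  "chased"
[6,8] S\(PP\S)  <  k=7
[0,8] S  <  k=6

[0,8] S   <
  [0,6] PP\S   <
    [0,5] NP   >
      [0,4] NP/PP   >
        [0,2] (NP/PP)/N   >
          [0,1] "every" : ((NP/PP)/N)/NP
          [1,2] "bone" : NP
        [2,4] N   >
          [2,3] N/(N\NP)   >T
            [2,3] "clearly" : NP
          [3,4] "river" : N\NP
      [4,5] "with" : PP
    [5,6] "liked" : (PP\S)\NP
  [6,8] S\(PP\S)   <
    [6,7] "from" : NP
    [7,8] "chased" : (S\(PP\S))\NP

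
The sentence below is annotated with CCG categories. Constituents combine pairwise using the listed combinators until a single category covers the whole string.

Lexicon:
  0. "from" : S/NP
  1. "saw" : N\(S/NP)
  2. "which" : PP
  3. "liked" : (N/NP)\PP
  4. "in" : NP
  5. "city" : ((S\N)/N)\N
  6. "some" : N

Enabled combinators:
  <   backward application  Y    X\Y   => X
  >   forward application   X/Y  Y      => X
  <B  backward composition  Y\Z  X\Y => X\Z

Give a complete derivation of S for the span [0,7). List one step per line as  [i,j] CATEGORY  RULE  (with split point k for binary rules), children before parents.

[0,7] S   <
  [0,2] N   <
    [0,1] "from" : S/NP
    [1,2] "saw" : N\(S/NP)
  [2,7] S\N   >
    [2,6] (S\N)/N   <
      [2,5] N   >
        [2,4] N/NP   <
          [2,3] "which" : PP
          [3,4] "liked" : (N/NP)\PP
        [4,5] "in" : NP
      [5,6] "city" : ((S\N)/N)\N
    [6,7] "some" : N

[0,1] S/NP  lex  "from"
[1,2] N\(S/NP)  lex  "saw"
[0,2] N  <  k=1
[2,3] PP  lex  "which"
[3,4] (N/NP)\PP  lex  "liked"
[2,4] N/NP  <  k=3
[4,5] NP  lex  "in"
[2,5] N  >  k=4
[5,6] ((S\N)/N)\N  lex  "city"
[2,6] (S\N)/N  <  k=5
[6,7] N  lex  "some"
[2,7] S\N  >  k=6
[0,7] S  <  k=2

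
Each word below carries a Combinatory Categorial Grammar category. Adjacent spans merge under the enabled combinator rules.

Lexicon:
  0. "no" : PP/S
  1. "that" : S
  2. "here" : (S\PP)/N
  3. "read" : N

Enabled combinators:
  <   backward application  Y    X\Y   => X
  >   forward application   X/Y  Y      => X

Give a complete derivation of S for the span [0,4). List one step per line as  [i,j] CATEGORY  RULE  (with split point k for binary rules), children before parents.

[0,4] S   <
  [0,2] PP   >
    [0,1] "no" : PP/S
    [1,2] "that" : S
  [2,4] S\PP   >
    [2,3] "here" : (S\PP)/N
    [3,4] "read" : N

[0,1] PP/S  lex  "no"
[1,2] S  lex  "that"
[0,2] PP  >  k=1
[2,3] (S\PP)/N  lex  "here"
[3,4] N  lex  "read"
[2,4] S\PP  >  k=3
[0,4] S  <  k=2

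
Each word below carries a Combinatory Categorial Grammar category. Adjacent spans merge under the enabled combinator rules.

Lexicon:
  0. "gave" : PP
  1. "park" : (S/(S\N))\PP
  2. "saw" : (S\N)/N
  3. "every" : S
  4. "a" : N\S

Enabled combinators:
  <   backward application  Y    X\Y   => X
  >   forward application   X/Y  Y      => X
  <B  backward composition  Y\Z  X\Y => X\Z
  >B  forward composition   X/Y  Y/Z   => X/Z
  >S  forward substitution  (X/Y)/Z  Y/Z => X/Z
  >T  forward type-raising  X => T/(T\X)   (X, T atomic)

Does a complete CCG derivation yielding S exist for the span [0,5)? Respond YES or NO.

YES

[0,5] S   >
  [0,2] S/(S\N)   <
    [0,1] "gave" : PP
    [1,2] "park" : (S/(S\N))\PP
  [2,5] S\N   >
    [2,3] "saw" : (S\N)/N
    [3,5] N   <
      [3,4] "every" : S
      [4,5] "a" : N\S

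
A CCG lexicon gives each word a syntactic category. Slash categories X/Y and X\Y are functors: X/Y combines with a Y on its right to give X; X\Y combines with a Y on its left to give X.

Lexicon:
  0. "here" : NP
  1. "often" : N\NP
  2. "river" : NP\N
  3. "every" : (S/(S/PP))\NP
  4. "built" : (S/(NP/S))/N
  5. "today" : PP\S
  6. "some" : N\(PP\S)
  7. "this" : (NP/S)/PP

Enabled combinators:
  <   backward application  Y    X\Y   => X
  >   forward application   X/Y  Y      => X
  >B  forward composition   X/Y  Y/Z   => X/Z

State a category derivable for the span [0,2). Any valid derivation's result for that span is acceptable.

N

[0,8] S   >
  [0,4] S/(S/PP)   <
    [0,3] NP   <
      [0,2] N   <
        [0,1] "here" : NP
        [1,2] "often" : N\NP
      [2,3] "river" : NP\N
    [3,4] "every" : (S/(S/PP))\NP
  [4,8] S/PP   >B
    [4,7] S/(NP/S)   >
      [4,5] "built" : (S/(NP/S))/N
      [5,7] N   <
        [5,6] "today" : PP\S
        [6,7] "some" : N\(PP\S)
    [7,8] "this" : (NP/S)/PP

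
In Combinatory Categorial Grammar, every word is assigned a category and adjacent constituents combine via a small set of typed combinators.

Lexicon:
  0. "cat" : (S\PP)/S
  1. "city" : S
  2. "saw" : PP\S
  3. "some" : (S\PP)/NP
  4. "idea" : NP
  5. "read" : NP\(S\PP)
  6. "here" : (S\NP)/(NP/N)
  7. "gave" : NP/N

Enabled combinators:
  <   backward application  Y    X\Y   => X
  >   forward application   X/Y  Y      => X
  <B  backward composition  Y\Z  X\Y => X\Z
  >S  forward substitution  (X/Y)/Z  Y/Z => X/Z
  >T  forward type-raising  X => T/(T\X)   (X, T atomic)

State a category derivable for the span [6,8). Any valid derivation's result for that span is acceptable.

[0,8] S   <
  [0,6] NP   <
    [0,5] S\PP   >
      [0,1] "cat" : (S\PP)/S
      [1,5] S   <
        [1,3] PP   >
          [1,2] PP/(PP\S)   >T
            [1,2] "city" : S
          [2,3] "saw" : PP\S
        [3,5] S\PP   >
          [3,4] "some" : (S\PP)/NP
          [4,5] "idea" : NP
    [5,6] "read" : NP\(S\PP)
  [6,8] S\NP   >
    [6,7] "here" : (S\NP)/(NP/N)
    [7,8] "gave" : NP/N

S\NP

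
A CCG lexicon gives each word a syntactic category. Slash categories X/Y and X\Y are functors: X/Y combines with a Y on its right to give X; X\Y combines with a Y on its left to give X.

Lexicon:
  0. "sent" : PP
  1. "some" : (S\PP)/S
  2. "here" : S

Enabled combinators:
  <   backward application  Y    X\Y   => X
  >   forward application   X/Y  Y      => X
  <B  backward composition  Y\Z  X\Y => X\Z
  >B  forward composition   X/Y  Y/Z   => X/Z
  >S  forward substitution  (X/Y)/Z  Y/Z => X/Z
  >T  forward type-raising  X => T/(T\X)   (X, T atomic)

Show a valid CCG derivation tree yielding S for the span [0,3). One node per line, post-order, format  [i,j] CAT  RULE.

[0,1] PP  lex  "sent"
[1,2] (S\PP)/S  lex  "some"
[2,3] S  lex  "here"
[1,3] S\PP  >  k=2
[0,3] S  <  k=1

[0,3] S   <
  [0,1] "sent" : PP
  [1,3] S\PP   >
    [1,2] "some" : (S\PP)/S
    [2,3] "here" : S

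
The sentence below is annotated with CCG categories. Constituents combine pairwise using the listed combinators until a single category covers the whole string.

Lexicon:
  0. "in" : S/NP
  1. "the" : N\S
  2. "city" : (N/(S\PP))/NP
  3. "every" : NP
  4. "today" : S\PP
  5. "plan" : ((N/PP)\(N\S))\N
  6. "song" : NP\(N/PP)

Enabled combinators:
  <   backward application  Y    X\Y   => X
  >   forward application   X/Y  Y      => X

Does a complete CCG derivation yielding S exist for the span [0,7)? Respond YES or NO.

[0,7] S   >
  [0,1] "in" : S/NP
  [1,7] NP   <
    [1,6] N/PP   <
      [1,2] "the" : N\S
      [2,6] (N/PP)\(N\S)   <
        [2,5] N   >
          [2,4] N/(S\PP)   >
            [2,3] "city" : (N/(S\PP))/NP
            [3,4] "every" : NP
          [4,5] "today" : S\PP
        [5,6] "plan" : ((N/PP)\(N\S))\N
    [6,7] "song" : NP\(N/PP)

YES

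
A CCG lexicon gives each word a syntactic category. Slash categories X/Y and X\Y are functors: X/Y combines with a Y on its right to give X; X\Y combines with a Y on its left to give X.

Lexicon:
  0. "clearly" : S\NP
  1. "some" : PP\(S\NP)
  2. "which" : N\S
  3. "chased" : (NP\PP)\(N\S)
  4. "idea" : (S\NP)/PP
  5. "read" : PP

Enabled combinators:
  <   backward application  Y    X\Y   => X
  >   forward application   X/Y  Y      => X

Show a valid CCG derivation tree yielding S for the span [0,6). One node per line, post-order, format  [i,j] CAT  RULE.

[0,6] S   <
  [0,4] NP   <
    [0,2] PP   <
      [0,1] "clearly" : S\NP
      [1,2] "some" : PP\(S\NP)
    [2,4] NP\PP   <
      [2,3] "which" : N\S
      [3,4] "chased" : (NP\PP)\(N\S)
  [4,6] S\NP   >
    [4,5] "idea" : (S\NP)/PP
    [5,6] "read" : PP

[0,1] S\NP  lex  "clearly"
[1,2] PP\(S\NP)  lex  "some"
[0,2] PP  <  k=1
[2,3] N\S  lex  "which"
[3,4] (NP\PP)\(N\S)  lex  "chased"
[2,4] NP\PP  <  k=3
[0,4] NP  <  k=2
[4,5] (S\NP)/PP  lex  "idea"
[5,6] PP  lex  "read"
[4,6] S\NP  >  k=5
[0,6] S  <  k=4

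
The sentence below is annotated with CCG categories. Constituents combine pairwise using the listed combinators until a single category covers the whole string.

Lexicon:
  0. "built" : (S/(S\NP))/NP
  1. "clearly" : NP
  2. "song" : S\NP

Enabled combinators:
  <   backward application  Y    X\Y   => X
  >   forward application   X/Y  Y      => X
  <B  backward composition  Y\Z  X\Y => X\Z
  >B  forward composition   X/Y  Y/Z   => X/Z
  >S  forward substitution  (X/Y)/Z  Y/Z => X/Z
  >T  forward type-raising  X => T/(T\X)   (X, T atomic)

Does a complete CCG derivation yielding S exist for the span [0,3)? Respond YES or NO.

[0,3] S   >
  [0,2] S/(S\NP)   >
    [0,1] "built" : (S/(S\NP))/NP
    [1,2] "clearly" : NP
  [2,3] "song" : S\NP

YES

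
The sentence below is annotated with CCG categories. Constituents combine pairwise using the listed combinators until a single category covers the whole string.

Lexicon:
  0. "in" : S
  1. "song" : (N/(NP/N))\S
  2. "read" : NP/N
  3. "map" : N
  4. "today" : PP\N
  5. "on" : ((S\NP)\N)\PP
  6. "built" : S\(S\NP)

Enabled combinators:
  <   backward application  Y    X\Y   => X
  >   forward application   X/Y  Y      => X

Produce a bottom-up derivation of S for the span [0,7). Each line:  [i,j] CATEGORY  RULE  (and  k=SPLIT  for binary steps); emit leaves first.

[0,7] S   <
  [0,6] S\NP   <
    [0,3] N   >
      [0,2] N/(NP/N)   <
        [0,1] "in" : S
        [1,2] "song" : (N/(NP/N))\S
      [2,3] "read" : NP/N
    [3,6] (S\NP)\N   <
      [3,5] PP   <
        [3,4] "map" : N
        [4,5] "today" : PP\N
      [5,6] "on" : ((S\NP)\N)\PP
  [6,7] "built" : S\(S\NP)

[0,1] S  lex  "in"
[1,2] (N/(NP/N))\S  lex  "song"
[0,2] N/(NP/N)  <  k=1
[2,3] NP/N  lex  "read"
[0,3] N  >  k=2
[3,4] N  lex  "map"
[4,5] PP\N  lex  "today"
[3,5] PP  <  k=4
[5,6] ((S\NP)\N)\PP  lex  "on"
[3,6] (S\NP)\N  <  k=5
[0,6] S\NP  <  k=3
[6,7] S\(S\NP)  lex  "built"
[0,7] S  <  k=6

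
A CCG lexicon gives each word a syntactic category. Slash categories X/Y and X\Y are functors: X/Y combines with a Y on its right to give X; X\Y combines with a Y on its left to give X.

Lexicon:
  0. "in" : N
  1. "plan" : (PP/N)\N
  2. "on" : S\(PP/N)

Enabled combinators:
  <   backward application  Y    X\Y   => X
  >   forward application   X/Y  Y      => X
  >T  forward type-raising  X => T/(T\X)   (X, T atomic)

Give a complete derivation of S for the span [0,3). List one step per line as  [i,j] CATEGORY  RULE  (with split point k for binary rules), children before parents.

[0,1] N  lex  "in"
[1,2] (PP/N)\N  lex  "plan"
[0,2] PP/N  <  k=1
[2,3] S\(PP/N)  lex  "on"
[0,3] S  <  k=2

[0,3] S   <
  [0,2] PP/N   <
    [0,1] "in" : N
    [1,2] "plan" : (PP/N)\N
  [2,3] "on" : S\(PP/N)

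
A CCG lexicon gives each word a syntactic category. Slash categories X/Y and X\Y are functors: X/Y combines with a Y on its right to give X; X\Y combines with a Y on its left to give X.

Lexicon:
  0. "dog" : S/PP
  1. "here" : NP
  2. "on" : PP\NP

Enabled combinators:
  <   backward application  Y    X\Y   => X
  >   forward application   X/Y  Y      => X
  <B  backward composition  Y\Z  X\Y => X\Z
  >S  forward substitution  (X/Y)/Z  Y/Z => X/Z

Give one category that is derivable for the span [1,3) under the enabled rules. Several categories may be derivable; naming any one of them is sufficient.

PP

[0,3] S   >
  [0,1] "dog" : S/PP
  [1,3] PP   <
    [1,2] "here" : NP
    [2,3] "on" : PP\NP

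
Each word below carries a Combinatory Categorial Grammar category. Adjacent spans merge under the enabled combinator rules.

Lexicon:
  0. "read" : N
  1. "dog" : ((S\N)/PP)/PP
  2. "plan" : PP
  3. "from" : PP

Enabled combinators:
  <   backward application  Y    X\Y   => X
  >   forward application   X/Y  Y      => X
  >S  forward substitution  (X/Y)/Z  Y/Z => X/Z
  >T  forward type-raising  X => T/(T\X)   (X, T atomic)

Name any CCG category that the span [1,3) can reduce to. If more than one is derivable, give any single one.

[0,4] S   <
  [0,1] "read" : N
  [1,4] S\N   >
    [1,3] (S\N)/PP   >
      [1,2] "dog" : ((S\N)/PP)/PP
      [2,3] "plan" : PP
    [3,4] "from" : PP

(S\N)/PP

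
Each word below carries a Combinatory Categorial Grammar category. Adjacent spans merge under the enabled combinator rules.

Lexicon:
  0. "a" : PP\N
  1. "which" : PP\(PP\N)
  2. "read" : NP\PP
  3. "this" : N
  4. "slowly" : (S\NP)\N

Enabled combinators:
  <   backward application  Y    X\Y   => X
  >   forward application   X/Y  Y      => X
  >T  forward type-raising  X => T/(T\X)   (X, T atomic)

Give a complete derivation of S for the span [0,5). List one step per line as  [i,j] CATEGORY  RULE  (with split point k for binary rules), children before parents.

[0,5] S   <
  [0,3] NP   <
    [0,2] PP   <
      [0,1] "a" : PP\N
      [1,2] "which" : PP\(PP\N)
    [2,3] "read" : NP\PP
  [3,5] S\NP   <
    [3,4] "this" : N
    [4,5] "slowly" : (S\NP)\N

[0,1] PP\N  lex  "a"
[1,2] PP\(PP\N)  lex  "which"
[0,2] PP  <  k=1
[2,3] NP\PP  lex  "read"
[0,3] NP  <  k=2
[3,4] N  lex  "this"
[4,5] (S\NP)\N  lex  "slowly"
[3,5] S\NP  <  k=4
[0,5] S  <  k=3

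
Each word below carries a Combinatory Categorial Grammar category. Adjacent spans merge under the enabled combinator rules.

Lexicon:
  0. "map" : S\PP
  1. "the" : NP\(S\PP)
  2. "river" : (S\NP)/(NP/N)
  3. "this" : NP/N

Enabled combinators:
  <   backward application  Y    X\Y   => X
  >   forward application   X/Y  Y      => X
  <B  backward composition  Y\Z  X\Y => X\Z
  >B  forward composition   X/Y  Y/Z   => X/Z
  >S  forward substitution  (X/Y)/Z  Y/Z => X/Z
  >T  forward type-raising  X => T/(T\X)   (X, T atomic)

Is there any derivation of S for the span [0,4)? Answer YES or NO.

[0,4] S   <
  [0,2] NP   <
    [0,1] "map" : S\PP
    [1,2] "the" : NP\(S\PP)
  [2,4] S\NP   >
    [2,3] "river" : (S\NP)/(NP/N)
    [3,4] "this" : NP/N

YES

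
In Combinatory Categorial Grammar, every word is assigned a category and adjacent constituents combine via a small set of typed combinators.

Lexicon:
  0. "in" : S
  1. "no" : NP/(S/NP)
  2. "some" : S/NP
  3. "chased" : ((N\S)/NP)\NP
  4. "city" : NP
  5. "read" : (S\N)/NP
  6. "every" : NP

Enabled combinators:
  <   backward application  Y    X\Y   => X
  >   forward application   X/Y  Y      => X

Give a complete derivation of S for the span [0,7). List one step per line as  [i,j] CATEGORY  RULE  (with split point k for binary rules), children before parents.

[0,1] S  lex  "in"
[1,2] NP/(S/NP)  lex  "no"
[2,3] S/NP  lex  "some"
[1,3] NP  >  k=2
[3,4] ((N\S)/NP)\NP  lex  "chased"
[1,4] (N\S)/NP  <  k=3
[4,5] NP  lex  "city"
[1,5] N\S  >  k=4
[0,5] N  <  k=1
[5,6] (S\N)/NP  lex  "read"
[6,7] NP  lex  "every"
[5,7] S\N  >  k=6
[0,7] S  <  k=5

[0,7] S   <
  [0,5] N   <
    [0,1] "in" : S
    [1,5] N\S   >
      [1,4] (N\S)/NP   <
        [1,3] NP   >
          [1,2] "no" : NP/(S/NP)
          [2,3] "some" : S/NP
        [3,4] "chased" : ((N\S)/NP)\NP
      [4,5] "city" : NP
  [5,7] S\N   >
    [5,6] "read" : (S\N)/NP
    [6,7] "every" : NP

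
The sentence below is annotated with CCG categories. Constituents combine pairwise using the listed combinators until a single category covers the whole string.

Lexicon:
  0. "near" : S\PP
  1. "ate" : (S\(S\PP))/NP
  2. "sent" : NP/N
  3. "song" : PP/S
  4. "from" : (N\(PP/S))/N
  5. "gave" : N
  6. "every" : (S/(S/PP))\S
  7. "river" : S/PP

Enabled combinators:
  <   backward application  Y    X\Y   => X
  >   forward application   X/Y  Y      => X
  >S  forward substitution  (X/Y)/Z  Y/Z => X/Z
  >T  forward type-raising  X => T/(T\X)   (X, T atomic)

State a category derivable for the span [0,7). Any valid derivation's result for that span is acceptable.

[0,8] S   >
  [0,7] S/(S/PP)   <
    [0,6] S   <
      [0,1] "near" : S\PP
      [1,6] S\(S\PP)   >
        [1,2] "ate" : (S\(S\PP))/NP
        [2,6] NP   >
          [2,3] "sent" : NP/N
          [3,6] N   <
            [3,4] "song" : PP/S
            [4,6] N\(PP/S)   >
              [4,5] "from" : (N\(PP/S))/N
              [5,6] "gave" : N
    [6,7] "every" : (S/(S/PP))\S
  [7,8] "river" : S/PP

S/(S/PP)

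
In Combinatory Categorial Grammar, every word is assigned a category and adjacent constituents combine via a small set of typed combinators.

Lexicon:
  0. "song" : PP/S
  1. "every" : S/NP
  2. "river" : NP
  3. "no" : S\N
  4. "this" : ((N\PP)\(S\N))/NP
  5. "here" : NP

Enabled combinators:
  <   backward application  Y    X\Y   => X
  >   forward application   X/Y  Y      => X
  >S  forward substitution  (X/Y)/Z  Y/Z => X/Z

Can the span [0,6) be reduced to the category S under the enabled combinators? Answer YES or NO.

PP/S S/NP NP S\N ((N\PP)\(S\N))/NP NP
CKY chart[0,6] = {N}; S ∉ chart

NO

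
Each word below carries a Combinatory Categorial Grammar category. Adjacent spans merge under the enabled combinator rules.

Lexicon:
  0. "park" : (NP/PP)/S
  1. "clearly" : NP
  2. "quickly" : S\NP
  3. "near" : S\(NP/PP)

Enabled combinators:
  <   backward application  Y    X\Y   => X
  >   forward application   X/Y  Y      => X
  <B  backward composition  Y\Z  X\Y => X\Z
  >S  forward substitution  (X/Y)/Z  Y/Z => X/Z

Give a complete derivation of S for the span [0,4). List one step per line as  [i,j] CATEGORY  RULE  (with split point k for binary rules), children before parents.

[0,1] (NP/PP)/S  lex  "park"
[1,2] NP  lex  "clearly"
[2,3] S\NP  lex  "quickly"
[1,3] S  <  k=2
[0,3] NP/PP  >  k=1
[3,4] S\(NP/PP)  lex  "near"
[0,4] S  <  k=3

[0,4] S   <
  [0,3] NP/PP   >
    [0,1] "park" : (NP/PP)/S
    [1,3] S   <
      [1,2] "clearly" : NP
      [2,3] "quickly" : S\NP
  [3,4] "near" : S\(NP/PP)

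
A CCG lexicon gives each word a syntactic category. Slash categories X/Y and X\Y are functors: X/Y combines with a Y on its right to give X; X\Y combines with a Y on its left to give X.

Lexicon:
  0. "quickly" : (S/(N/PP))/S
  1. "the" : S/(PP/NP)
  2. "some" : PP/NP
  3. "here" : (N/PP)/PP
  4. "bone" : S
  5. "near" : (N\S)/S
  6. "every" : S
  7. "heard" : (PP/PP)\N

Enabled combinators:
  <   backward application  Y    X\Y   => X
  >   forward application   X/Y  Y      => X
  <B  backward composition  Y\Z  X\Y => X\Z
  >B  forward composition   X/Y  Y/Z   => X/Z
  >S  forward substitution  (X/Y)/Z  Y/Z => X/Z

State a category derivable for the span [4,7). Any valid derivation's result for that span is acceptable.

[0,8] S   >
  [0,3] S/(N/PP)   >
    [0,1] "quickly" : (S/(N/PP))/S
    [1,3] S   >
      [1,2] "the" : S/(PP/NP)
      [2,3] "some" : PP/NP
  [3,8] N/PP   >S
    [3,4] "here" : (N/PP)/PP
    [4,8] PP/PP   <
      [4,7] N   <
        [4,5] "bone" : S
        [5,7] N\S   >
          [5,6] "near" : (N\S)/S
          [6,7] "every" : S
      [7,8] "heard" : (PP/PP)\N

N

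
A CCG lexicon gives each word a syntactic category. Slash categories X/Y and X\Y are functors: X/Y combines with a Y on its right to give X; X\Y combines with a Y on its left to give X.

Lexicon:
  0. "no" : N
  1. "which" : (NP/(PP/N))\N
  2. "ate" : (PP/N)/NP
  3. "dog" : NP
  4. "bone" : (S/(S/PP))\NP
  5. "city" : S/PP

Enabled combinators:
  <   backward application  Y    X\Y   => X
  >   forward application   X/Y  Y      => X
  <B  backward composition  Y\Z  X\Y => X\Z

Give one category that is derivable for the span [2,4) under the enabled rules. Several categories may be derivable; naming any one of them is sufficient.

[0,6] S   >
  [0,5] S/(S/PP)   <
    [0,4] NP   >
      [0,2] NP/(PP/N)   <
        [0,1] "no" : N
        [1,2] "which" : (NP/(PP/N))\N
      [2,4] PP/N   >
        [2,3] "ate" : (PP/N)/NP
        [3,4] "dog" : NP
    [4,5] "bone" : (S/(S/PP))\NP
  [5,6] "city" : S/PP

PP/N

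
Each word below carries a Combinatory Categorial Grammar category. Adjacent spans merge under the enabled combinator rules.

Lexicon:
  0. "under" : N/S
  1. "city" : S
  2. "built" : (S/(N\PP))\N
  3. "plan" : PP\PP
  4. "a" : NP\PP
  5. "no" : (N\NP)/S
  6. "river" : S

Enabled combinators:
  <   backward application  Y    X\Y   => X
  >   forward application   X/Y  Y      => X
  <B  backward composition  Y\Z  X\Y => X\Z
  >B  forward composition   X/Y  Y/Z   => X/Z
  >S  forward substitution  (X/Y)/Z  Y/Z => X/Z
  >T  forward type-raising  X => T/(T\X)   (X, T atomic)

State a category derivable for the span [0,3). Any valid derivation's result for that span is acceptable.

S/(N\PP)

[0,7] S   >
  [0,3] S/(N\PP)   <
    [0,2] N   >
      [0,1] "under" : N/S
      [1,2] "city" : S
    [2,3] "built" : (S/(N\PP))\N
  [3,7] N\PP   <B
    [3,5] NP\PP   <B
      [3,4] "plan" : PP\PP
      [4,5] "a" : NP\PP
    [5,7] N\NP   >
      [5,6] "no" : (N\NP)/S
      [6,7] "river" : S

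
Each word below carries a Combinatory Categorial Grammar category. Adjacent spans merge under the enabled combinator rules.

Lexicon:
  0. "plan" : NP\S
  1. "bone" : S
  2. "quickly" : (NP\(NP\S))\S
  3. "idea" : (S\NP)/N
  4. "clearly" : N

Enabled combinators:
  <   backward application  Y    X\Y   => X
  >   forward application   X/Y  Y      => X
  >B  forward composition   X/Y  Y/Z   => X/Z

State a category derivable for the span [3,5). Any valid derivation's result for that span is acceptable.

S\NP

[0,5] S   <
  [0,3] NP   <
    [0,1] "plan" : NP\S
    [1,3] NP\(NP\S)   <
      [1,2] "bone" : S
      [2,3] "quickly" : (NP\(NP\S))\S
  [3,5] S\NP   >
    [3,4] "idea" : (S\NP)/N
    [4,5] "clearly" : N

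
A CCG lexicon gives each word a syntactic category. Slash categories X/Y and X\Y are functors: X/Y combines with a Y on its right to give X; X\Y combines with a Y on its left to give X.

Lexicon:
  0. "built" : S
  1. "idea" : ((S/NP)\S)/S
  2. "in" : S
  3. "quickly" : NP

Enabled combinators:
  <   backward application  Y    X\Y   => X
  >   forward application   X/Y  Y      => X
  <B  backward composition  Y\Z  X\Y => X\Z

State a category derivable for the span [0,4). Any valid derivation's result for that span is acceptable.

[0,4] S   >
  [0,3] S/NP   <
    [0,1] "built" : S
    [1,3] (S/NP)\S   >
      [1,2] "idea" : ((S/NP)\S)/S
      [2,3] "in" : S
  [3,4] "quickly" : NP

S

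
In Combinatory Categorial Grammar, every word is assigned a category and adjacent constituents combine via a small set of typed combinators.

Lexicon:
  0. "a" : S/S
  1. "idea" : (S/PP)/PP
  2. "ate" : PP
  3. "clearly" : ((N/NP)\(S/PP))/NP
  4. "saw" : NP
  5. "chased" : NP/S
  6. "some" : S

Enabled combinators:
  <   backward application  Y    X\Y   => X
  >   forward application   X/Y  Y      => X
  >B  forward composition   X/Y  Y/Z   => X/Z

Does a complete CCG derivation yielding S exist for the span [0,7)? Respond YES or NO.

S/S (S/PP)/PP PP ((N/NP)\(S/PP))/NP NP NP/S S
CKY chart[0,7] = {N}; S ∉ chart

NO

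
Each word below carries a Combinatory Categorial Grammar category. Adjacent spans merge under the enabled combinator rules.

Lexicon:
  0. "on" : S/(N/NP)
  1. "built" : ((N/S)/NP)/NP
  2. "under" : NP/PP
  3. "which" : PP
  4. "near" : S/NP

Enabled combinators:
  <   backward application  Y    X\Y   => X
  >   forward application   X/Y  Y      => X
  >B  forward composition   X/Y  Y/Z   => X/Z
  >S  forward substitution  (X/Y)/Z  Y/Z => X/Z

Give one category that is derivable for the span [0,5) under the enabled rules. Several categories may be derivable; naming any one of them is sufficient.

[0,5] S   >
  [0,1] "on" : S/(N/NP)
  [1,5] N/NP   >S
    [1,4] (N/S)/NP   >
      [1,2] "built" : ((N/S)/NP)/NP
      [2,4] NP   >
        [2,3] "under" : NP/PP
        [3,4] "which" : PP
    [4,5] "near" : S/NP

S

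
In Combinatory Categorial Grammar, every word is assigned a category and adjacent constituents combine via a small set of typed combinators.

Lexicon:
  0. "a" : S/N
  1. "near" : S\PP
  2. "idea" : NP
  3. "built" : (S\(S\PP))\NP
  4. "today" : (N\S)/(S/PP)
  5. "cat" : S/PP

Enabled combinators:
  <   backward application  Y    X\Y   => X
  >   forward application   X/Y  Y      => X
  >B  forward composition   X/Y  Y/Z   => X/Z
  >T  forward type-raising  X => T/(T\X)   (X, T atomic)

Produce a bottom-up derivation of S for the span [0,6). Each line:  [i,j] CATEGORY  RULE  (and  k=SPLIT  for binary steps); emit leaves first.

[0,1] S/N  lex  "a"
[1,2] S\PP  lex  "near"
[2,3] NP  lex  "idea"
[3,4] (S\(S\PP))\NP  lex  "built"
[2,4] S\(S\PP)  <  k=3
[1,4] S  <  k=2
[4,5] (N\S)/(S/PP)  lex  "today"
[5,6] S/PP  lex  "cat"
[4,6] N\S  >  k=5
[1,6] N  <  k=4
[0,6] S  >  k=1

[0,6] S   >
  [0,1] "a" : S/N
  [1,6] N   <
    [1,4] S   <
      [1,2] "near" : S\PP
      [2,4] S\(S\PP)   <
        [2,3] "idea" : NP
        [3,4] "built" : (S\(S\PP))\NP
    [4,6] N\S   >
      [4,5] "today" : (N\S)/(S/PP)
      [5,6] "cat" : S/PP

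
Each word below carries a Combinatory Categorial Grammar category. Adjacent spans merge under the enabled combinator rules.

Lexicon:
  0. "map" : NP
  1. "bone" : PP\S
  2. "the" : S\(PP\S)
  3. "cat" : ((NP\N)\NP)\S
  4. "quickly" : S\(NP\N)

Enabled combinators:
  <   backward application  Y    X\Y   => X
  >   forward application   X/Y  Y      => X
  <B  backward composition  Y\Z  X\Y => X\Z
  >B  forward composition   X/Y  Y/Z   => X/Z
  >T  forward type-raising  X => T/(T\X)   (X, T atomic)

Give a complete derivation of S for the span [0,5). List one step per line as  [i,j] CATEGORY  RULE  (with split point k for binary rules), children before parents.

[0,1] NP  lex  "map"
[1,2] PP\S  lex  "bone"
[2,3] S\(PP\S)  lex  "the"
[1,3] S  <  k=2
[3,4] ((NP\N)\NP)\S  lex  "cat"
[1,4] (NP\N)\NP  <  k=3
[0,4] NP\N  <  k=1
[4,5] S\(NP\N)  lex  "quickly"
[0,5] S  <  k=4

[0,5] S   <
  [0,4] NP\N   <
    [0,1] "map" : NP
    [1,4] (NP\N)\NP   <
      [1,3] S   <
        [1,2] "bone" : PP\S
        [2,3] "the" : S\(PP\S)
      [3,4] "cat" : ((NP\N)\NP)\S
  [4,5] "quickly" : S\(NP\N)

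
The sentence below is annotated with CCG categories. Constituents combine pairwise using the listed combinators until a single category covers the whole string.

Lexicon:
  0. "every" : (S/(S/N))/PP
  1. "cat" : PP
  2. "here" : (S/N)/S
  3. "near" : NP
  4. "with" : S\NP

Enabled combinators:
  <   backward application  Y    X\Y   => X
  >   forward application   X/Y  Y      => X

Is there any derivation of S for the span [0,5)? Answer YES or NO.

YES

[0,5] S   >
  [0,2] S/(S/N)   >
    [0,1] "every" : (S/(S/N))/PP
    [1,2] "cat" : PP
  [2,5] S/N   >
    [2,3] "here" : (S/N)/S
    [3,5] S   <
      [3,4] "near" : NP
      [4,5] "with" : S\NP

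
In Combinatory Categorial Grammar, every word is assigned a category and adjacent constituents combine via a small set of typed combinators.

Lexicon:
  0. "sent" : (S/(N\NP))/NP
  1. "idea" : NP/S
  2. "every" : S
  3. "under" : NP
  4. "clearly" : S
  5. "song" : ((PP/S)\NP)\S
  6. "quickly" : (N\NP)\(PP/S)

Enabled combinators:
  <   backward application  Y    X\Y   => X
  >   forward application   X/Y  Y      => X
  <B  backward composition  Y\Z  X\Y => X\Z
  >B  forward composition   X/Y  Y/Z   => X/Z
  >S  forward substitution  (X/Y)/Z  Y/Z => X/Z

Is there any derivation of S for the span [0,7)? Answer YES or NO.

[0,7] S   >
  [0,3] S/(N\NP)   >
    [0,1] "sent" : (S/(N\NP))/NP
    [1,3] NP   >
      [1,2] "idea" : NP/S
      [2,3] "every" : S
  [3,7] N\NP   <
    [3,6] PP/S   <
      [3,4] "under" : NP
      [4,6] (PP/S)\NP   <
        [4,5] "clearly" : S
        [5,6] "song" : ((PP/S)\NP)\S
    [6,7] "quickly" : (N\NP)\(PP/S)

YES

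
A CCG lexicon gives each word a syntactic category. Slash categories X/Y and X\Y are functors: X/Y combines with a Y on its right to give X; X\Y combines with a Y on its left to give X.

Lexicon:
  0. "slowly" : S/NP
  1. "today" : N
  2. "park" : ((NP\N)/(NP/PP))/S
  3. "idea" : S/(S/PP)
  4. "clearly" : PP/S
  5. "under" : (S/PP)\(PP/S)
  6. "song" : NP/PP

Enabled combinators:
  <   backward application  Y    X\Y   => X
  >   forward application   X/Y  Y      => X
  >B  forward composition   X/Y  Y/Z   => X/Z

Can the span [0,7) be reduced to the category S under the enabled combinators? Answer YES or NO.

[0,7] S   >
  [0,1] "slowly" : S/NP
  [1,7] NP   <
    [1,2] "today" : N
    [2,7] NP\N   >
      [2,6] (NP\N)/(NP/PP)   >
        [2,3] "park" : ((NP\N)/(NP/PP))/S
        [3,6] S   >
          [3,4] "idea" : S/(S/PP)
          [4,6] S/PP   <
            [4,5] "clearly" : PP/S
            [5,6] "under" : (S/PP)\(PP/S)
      [6,7] "song" : NP/PP

YES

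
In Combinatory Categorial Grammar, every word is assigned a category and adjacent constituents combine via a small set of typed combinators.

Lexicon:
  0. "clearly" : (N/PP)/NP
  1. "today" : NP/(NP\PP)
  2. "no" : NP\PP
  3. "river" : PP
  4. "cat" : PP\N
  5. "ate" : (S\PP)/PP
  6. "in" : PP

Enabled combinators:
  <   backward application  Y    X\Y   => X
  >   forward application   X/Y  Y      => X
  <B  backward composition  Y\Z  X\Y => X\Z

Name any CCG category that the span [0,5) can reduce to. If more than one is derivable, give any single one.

PP

[0,7] S   <
  [0,5] PP   <
    [0,4] N   >
      [0,3] N/PP   >
        [0,1] "clearly" : (N/PP)/NP
        [1,3] NP   >
          [1,2] "today" : NP/(NP\PP)
          [2,3] "no" : NP\PP
      [3,4] "river" : PP
    [4,5] "cat" : PP\N
  [5,7] S\PP   >
    [5,6] "ate" : (S\PP)/PP
    [6,7] "in" : PP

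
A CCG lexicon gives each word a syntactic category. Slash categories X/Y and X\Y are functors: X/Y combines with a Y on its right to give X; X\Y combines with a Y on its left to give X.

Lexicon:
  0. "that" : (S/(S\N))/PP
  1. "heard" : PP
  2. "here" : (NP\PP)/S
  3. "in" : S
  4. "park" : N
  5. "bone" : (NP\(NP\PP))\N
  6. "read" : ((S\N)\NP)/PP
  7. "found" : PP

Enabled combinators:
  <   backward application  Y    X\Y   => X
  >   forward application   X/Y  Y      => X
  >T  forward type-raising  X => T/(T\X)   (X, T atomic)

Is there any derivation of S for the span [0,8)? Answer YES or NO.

[0,8] S   >
  [0,2] S/(S\N)   >
    [0,1] "that" : (S/(S\N))/PP
    [1,2] "heard" : PP
  [2,8] S\N   <
    [2,6] NP   <
      [2,4] NP\PP   >
        [2,3] "here" : (NP\PP)/S
        [3,4] "in" : S
      [4,6] NP\(NP\PP)   <
        [4,5] "park" : N
        [5,6] "bone" : (NP\(NP\PP))\N
    [6,8] (S\N)\NP   >
      [6,7] "read" : ((S\N)\NP)/PP
      [7,8] "found" : PP

YES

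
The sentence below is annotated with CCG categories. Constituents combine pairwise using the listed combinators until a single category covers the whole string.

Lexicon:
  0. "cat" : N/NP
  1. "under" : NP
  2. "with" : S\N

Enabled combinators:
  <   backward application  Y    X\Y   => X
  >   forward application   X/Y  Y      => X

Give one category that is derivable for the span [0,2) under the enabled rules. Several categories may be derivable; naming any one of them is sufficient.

N

[0,3] S   <
  [0,2] N   >
    [0,1] "cat" : N/NP
    [1,2] "under" : NP
  [2,3] "with" : S\N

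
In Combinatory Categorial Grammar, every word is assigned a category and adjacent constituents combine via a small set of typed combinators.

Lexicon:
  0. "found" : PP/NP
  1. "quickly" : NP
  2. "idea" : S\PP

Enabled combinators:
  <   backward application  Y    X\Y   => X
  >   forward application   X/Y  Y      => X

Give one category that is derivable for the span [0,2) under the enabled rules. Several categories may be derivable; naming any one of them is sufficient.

PP

[0,3] S   <
  [0,2] PP   >
    [0,1] "found" : PP/NP
    [1,2] "quickly" : NP
  [2,3] "idea" : S\PP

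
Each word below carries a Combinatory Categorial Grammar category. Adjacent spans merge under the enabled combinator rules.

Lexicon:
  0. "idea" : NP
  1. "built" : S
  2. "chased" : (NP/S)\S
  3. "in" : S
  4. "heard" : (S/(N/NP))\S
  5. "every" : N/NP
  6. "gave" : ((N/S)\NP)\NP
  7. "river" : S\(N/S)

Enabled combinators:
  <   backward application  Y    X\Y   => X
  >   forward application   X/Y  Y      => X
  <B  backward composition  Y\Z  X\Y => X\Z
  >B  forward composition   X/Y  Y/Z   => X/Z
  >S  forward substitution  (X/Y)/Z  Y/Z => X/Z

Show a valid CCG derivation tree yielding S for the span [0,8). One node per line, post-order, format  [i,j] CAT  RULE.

[0,1] NP  lex  "idea"
[1,2] S  lex  "built"
[2,3] (NP/S)\S  lex  "chased"
[1,3] NP/S  <  k=2
[3,4] S  lex  "in"
[4,5] (S/(N/NP))\S  lex  "heard"
[3,5] S/(N/NP)  <  k=4
[5,6] N/NP  lex  "every"
[3,6] S  >  k=5
[1,6] NP  >  k=3
[6,7] ((N/S)\NP)\NP  lex  "gave"
[1,7] (N/S)\NP  <  k=6
[0,7] N/S  <  k=1
[7,8] S\(N/S)  lex  "river"
[0,8] S  <  k=7

[0,8] S   <
  [0,7] N/S   <
    [0,1] "idea" : NP
    [1,7] (N/S)\NP   <
      [1,6] NP   >
        [1,3] NP/S   <
          [1,2] "built" : S
          [2,3] "chased" : (NP/S)\S
        [3,6] S   >
          [3,5] S/(N/NP)   <
            [3,4] "in" : S
            [4,5] "heard" : (S/(N/NP))\S
          [5,6] "every" : N/NP
      [6,7] "gave" : ((N/S)\NP)\NP
  [7,8] "river" : S\(N/S)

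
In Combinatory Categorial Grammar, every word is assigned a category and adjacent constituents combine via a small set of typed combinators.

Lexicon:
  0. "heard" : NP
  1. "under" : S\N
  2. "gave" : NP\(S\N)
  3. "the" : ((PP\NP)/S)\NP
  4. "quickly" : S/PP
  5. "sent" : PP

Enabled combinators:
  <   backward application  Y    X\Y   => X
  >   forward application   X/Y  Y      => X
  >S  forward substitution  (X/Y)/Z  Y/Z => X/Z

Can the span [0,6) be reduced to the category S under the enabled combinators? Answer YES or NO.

NO

NP S\N NP\(S\N) ((PP\NP)/S)\NP S/PP PP
CKY chart[0,6] = {PP}; S ∉ chart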